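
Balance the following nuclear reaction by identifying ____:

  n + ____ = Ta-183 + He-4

Conserve mass number: 1 + A = 183 + 4, so A = 186.
Conserve atomic number: 0 + Z = 73 + 2, so Z = 75.
Z = 75 is rhenium, so the species is Re-186.

Re-186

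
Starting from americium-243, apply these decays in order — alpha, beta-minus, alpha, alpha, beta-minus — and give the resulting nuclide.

Pa-231

Start: (A, Z) = (243, 95).
After α: (239, 93).
After β⁻: (239, 94).
After α: (235, 92).
After α: (231, 90).
After β⁻: (231, 91).
Z = 91 is protactinium.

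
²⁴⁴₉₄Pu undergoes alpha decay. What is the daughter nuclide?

U-240

Alpha decay: mass number changes by -4, atomic number by -2.
A: 244 − 4 = 240; Z: 94 − 2 = 92.
Z = 92 is uranium, so the daughter is ²⁴⁰₉₂U.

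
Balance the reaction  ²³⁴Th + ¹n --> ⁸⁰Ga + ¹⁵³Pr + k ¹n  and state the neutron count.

2

Conserve mass number: 235 = 80 + 153 + k, so k = 235 − 233 = 2.
Check atomic number: 90 = 31 + 59 + 0 = 90. ✓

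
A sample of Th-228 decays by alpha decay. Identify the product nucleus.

Alpha decay: mass number changes by -4, atomic number by -2.
A: 228 − 4 = 224; Z: 90 − 2 = 88.
Z = 88 is radium, so the daughter is Ra-224.

Ra-224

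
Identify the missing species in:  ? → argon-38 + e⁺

Conserve mass number: A = 38 + 0, so A = 38.
Conserve atomic number: Z = 18 + 1, so Z = 19.
Z = 19 is potassium, so the species is potassium-38.

K-38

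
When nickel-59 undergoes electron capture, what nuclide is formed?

Electron capture: mass number changes by +0, atomic number by -1.
A: 59 = 59; Z: 28 − 1 = 27.
Z = 27 is cobalt, so the daughter is cobalt-59.

Co-59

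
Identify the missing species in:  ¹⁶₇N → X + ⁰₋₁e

Conserve mass number: 16 = A + 0, so A = 16.
Conserve atomic number: 7 = Z − 1, so Z = 8.
Z = 8 is oxygen, so the species is ¹⁶₈O.

O-16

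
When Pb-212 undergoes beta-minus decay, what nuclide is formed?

Bi-212

Beta-minus decay: mass number changes by +0, atomic number by +1.
A: 212 = 212; Z: 82 + 1 = 83.
Z = 83 is bismuth, so the daughter is Bi-212.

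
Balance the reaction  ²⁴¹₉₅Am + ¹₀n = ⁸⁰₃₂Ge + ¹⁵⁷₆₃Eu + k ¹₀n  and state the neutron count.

Conserve mass number: 242 = 80 + 157 + k, so k = 242 − 237 = 5.
Check atomic number: 95 = 32 + 63 + 0 = 95. ✓

5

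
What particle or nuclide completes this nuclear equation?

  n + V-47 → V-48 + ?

Conserve mass number: 1 + 47 = 48 + A, so A = 0.
Conserve atomic number: 0 + 23 = 23 + Z, so Z = 0.
A = 0 and Z = 0 is γ — a gamma ray.

gamma ray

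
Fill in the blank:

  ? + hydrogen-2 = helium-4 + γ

Conserve mass number: A + 2 = 4 + 0, so A = 2.
Conserve atomic number: Z + 1 = 2 + 0, so Z = 1.
A = 2 and Z = 1 is hydrogen-2 — a deuteron.

deuteron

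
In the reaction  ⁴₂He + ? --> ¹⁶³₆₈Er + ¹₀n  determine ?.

Conserve mass number: 4 + A = 163 + 1, so A = 160.
Conserve atomic number: 2 + Z = 68 + 0, so Z = 66.
Z = 66 is dysprosium, so the species is ¹⁶⁰₆₆Dy.

Dy-160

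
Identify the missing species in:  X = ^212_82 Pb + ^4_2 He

Po-216

Conserve mass number: A = 212 + 4, so A = 216.
Conserve atomic number: Z = 82 + 2, so Z = 84.
Z = 84 is polonium, so the species is ^216_84 Po.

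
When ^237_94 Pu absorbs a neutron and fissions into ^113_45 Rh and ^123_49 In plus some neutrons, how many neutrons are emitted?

2

Conserve mass number: 238 = 113 + 123 + k, so k = 238 − 236 = 2.
Check atomic number: 94 = 45 + 49 + 0 = 94. ✓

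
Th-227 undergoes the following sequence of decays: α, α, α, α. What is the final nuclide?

Start: (A, Z) = (227, 90).
After α: (223, 88).
After α: (219, 86).
After α: (215, 84).
After α: (211, 82).
Z = 82 is lead.

Pb-211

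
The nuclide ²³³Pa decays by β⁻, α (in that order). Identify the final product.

Start: (A, Z) = (233, 91).
After β⁻: (233, 92).
After α: (229, 90).
Z = 90 is thorium.

Th-229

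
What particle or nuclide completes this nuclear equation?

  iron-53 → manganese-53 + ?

Conserve mass number: 53 = 53 + A, so A = 0.
Conserve atomic number: 26 = 25 + Z, so Z = 1.
A = 0 and Z = 1 is e⁺ — a positron.

positron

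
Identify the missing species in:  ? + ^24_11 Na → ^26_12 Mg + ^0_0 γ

Conserve mass number: A + 24 = 26 + 0, so A = 2.
Conserve atomic number: Z + 11 = 12 + 0, so Z = 1.
A = 2 and Z = 1 is ^2_1 H — a deuteron.

deuteron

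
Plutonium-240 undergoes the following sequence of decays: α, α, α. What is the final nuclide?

Ra-228

Start: (A, Z) = (240, 94).
After α: (236, 92).
After α: (232, 90).
After α: (228, 88).
Z = 88 is radium.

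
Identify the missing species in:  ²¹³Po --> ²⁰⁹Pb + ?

Conserve mass number: 213 = 209 + A, so A = 4.
Conserve atomic number: 84 = 82 + Z, so Z = 2.
A = 4 and Z = 2 is ⁴He — an alpha particle.

alpha particle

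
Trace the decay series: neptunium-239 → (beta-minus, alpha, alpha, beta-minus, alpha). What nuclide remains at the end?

Start: (A, Z) = (239, 93).
After β⁻: (239, 94).
After α: (235, 92).
After α: (231, 90).
After β⁻: (231, 91).
After α: (227, 89).
Z = 89 is actinium.

Ac-227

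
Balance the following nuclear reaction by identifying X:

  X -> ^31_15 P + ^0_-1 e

Si-31

Conserve mass number: A = 31 + 0, so A = 31.
Conserve atomic number: Z = 15 − 1, so Z = 14.
Z = 14 is silicon, so the species is ^31_14 Si.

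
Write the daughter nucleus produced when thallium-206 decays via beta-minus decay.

Pb-206

Beta-minus decay: mass number changes by +0, atomic number by +1.
A: 206 = 206; Z: 81 + 1 = 82.
Z = 82 is lead, so the daughter is lead-206.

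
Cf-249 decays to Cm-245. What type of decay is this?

alpha decay

ΔA = 245 − 249 = -4; ΔZ = 96 − 98 = -2.
A drops by 4 and Z drops by 2 — the signature of alpha emission.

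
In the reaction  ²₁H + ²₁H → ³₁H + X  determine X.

proton

Conserve mass number: 2 + 2 = 3 + A, so A = 1.
Conserve atomic number: 1 + 1 = 1 + Z, so Z = 1.
A = 1 and Z = 1 is ¹₁H — a proton.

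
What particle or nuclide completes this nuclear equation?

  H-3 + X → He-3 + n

Conserve mass number: 3 + A = 3 + 1, so A = 1.
Conserve atomic number: 1 + Z = 2 + 0, so Z = 1.
A = 1 and Z = 1 is H-1 — a proton.

proton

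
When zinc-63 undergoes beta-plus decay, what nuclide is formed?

Cu-63

Beta-plus decay: mass number changes by +0, atomic number by -1.
A: 63 = 63; Z: 30 − 1 = 29.
Z = 29 is copper, so the daughter is copper-63.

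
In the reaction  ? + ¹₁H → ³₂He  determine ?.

deuteron

Conserve mass number: A + 1 = 3, so A = 2.
Conserve atomic number: Z + 1 = 2, so Z = 1.
A = 2 and Z = 1 is ²₁H — a deuteron.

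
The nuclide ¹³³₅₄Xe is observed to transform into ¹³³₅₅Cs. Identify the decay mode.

ΔA = 133 − 133 = 0; ΔZ = 55 − 54 = +1.
A is unchanged and Z rises by 1 — a neutron has become a proton (β⁻ decay).

beta-minus decay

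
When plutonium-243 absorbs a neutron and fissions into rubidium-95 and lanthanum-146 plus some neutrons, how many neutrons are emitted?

Conserve mass number: 244 = 95 + 146 + k, so k = 244 − 241 = 3.
Check atomic number: 94 = 37 + 57 + 0 = 94. ✓

3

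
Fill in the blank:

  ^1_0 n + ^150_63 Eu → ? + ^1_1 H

Sm-150

Conserve mass number: 1 + 150 = A + 1, so A = 150.
Conserve atomic number: 0 + 63 = Z + 1, so Z = 62.
Z = 62 is samarium, so the species is ^150_62 Sm.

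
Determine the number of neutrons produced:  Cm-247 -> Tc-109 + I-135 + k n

Conserve mass number: 247 = 109 + 135 + k, so k = 247 − 244 = 3.
Check atomic number: 96 = 43 + 53 + 0 = 96. ✓

3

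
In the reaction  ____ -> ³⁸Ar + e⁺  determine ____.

Conserve mass number: A = 38 + 0, so A = 38.
Conserve atomic number: Z = 18 + 1, so Z = 19.
Z = 19 is potassium, so the species is ³⁸K.

K-38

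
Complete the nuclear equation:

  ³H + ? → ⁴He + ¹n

Conserve mass number: 3 + A = 4 + 1, so A = 2.
Conserve atomic number: 1 + Z = 2 + 0, so Z = 1.
A = 2 and Z = 1 is ²H — a deuteron.

deuteron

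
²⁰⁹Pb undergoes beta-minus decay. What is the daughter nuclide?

Bi-209

Beta-minus decay: mass number changes by +0, atomic number by +1.
A: 209 = 209; Z: 82 + 1 = 83.
Z = 83 is bismuth, so the daughter is ²⁰⁹Bi.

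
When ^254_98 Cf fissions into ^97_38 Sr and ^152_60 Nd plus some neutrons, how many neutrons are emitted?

Conserve mass number: 254 = 97 + 152 + k, so k = 254 − 249 = 5.
Check atomic number: 98 = 38 + 60 + 0 = 98. ✓

5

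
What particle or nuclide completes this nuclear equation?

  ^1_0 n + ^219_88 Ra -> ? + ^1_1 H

Fr-219

Conserve mass number: 1 + 219 = A + 1, so A = 219.
Conserve atomic number: 0 + 88 = Z + 1, so Z = 87.
Z = 87 is francium, so the species is ^219_87 Fr.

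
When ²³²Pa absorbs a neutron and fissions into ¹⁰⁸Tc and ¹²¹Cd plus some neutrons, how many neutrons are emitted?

Conserve mass number: 233 = 108 + 121 + k, so k = 233 − 229 = 4.
Check atomic number: 91 = 43 + 48 + 0 = 91. ✓

4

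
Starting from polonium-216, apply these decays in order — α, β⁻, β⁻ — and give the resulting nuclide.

Po-212

Start: (A, Z) = (216, 84).
After α: (212, 82).
After β⁻: (212, 83).
After β⁻: (212, 84).
Z = 84 is polonium.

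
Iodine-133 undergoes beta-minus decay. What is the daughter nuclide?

Beta-minus decay: mass number changes by +0, atomic number by +1.
A: 133 = 133; Z: 53 + 1 = 54.
Z = 54 is xenon, so the daughter is xenon-133.

Xe-133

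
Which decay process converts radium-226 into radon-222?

alpha decay

ΔA = 222 − 226 = -4; ΔZ = 86 − 88 = -2.
A drops by 4 and Z drops by 2 — the signature of alpha emission.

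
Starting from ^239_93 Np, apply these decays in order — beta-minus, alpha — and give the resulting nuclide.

Start: (A, Z) = (239, 93).
After β⁻: (239, 94).
After α: (235, 92).
Z = 92 is uranium.

U-235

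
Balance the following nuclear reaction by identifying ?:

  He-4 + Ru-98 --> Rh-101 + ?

proton

Conserve mass number: 4 + 98 = 101 + A, so A = 1.
Conserve atomic number: 2 + 44 = 45 + Z, so Z = 1.
A = 1 and Z = 1 is H-1 — a proton.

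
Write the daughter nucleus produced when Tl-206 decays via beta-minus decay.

Beta-minus decay: mass number changes by +0, atomic number by +1.
A: 206 = 206; Z: 81 + 1 = 82.
Z = 82 is lead, so the daughter is Pb-206.

Pb-206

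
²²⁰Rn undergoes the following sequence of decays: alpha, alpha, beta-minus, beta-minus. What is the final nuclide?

Po-212

Start: (A, Z) = (220, 86).
After α: (216, 84).
After α: (212, 82).
After β⁻: (212, 83).
After β⁻: (212, 84).
Z = 84 is polonium.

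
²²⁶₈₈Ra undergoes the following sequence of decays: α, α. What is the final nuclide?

Start: (A, Z) = (226, 88).
After α: (222, 86).
After α: (218, 84).
Z = 84 is polonium.

Po-218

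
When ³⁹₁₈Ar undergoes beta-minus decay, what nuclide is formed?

K-39

Beta-minus decay: mass number changes by +0, atomic number by +1.
A: 39 = 39; Z: 18 + 1 = 19.
Z = 19 is potassium, so the daughter is ³⁹₁₉K.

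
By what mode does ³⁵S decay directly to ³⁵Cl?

beta-minus decay

ΔA = 35 − 35 = 0; ΔZ = 17 − 16 = +1.
A is unchanged and Z rises by 1 — a neutron has become a proton (β⁻ decay).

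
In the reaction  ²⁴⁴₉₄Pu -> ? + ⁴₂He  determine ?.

Conserve mass number: 244 = A + 4, so A = 240.
Conserve atomic number: 94 = Z + 2, so Z = 92.
Z = 92 is uranium, so the species is ²⁴⁰₉₂U.

U-240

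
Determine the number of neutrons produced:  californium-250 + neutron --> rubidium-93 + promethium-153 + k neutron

5

Conserve mass number: 251 = 93 + 153 + k, so k = 251 − 246 = 5.
Check atomic number: 98 = 37 + 61 + 0 = 98. ✓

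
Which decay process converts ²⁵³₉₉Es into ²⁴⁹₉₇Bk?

ΔA = 249 − 253 = -4; ΔZ = 97 − 99 = -2.
A drops by 4 and Z drops by 2 — the signature of alpha emission.

alpha decay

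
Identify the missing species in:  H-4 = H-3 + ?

Conserve mass number: 4 = 3 + A, so A = 1.
Conserve atomic number: 1 = 1 + Z, so Z = 0.
A = 1 and Z = 0 is n — a neutron.

neutron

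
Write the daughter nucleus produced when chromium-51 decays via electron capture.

V-51

Electron capture: mass number changes by +0, atomic number by -1.
A: 51 = 51; Z: 24 − 1 = 23.
Z = 23 is vanadium, so the daughter is vanadium-51.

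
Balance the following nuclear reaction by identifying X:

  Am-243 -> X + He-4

Conserve mass number: 243 = A + 4, so A = 239.
Conserve atomic number: 95 = Z + 2, so Z = 93.
Z = 93 is neptunium, so the species is Np-239.

Np-239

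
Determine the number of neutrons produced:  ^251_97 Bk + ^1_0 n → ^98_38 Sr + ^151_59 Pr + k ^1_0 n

3

Conserve mass number: 252 = 98 + 151 + k, so k = 252 − 249 = 3.
Check atomic number: 97 = 38 + 59 + 0 = 97. ✓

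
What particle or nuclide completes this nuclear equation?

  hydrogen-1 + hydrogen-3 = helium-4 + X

gamma ray

Conserve mass number: 1 + 3 = 4 + A, so A = 0.
Conserve atomic number: 1 + 1 = 2 + Z, so Z = 0.
A = 0 and Z = 0 is γ — a gamma ray.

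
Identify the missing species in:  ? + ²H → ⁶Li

Conserve mass number: A + 2 = 6, so A = 4.
Conserve atomic number: Z + 1 = 3, so Z = 2.
A = 4 and Z = 2 is ⁴He — an alpha particle.

alpha particle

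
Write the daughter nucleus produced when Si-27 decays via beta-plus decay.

Beta-plus decay: mass number changes by +0, atomic number by -1.
A: 27 = 27; Z: 14 − 1 = 13.
Z = 13 is aluminium, so the daughter is Al-27.

Al-27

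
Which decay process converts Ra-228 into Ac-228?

ΔA = 228 − 228 = 0; ΔZ = 89 − 88 = +1.
A is unchanged and Z rises by 1 — a neutron has become a proton (β⁻ decay).

beta-minus decay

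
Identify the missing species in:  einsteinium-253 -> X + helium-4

Bk-249

Conserve mass number: 253 = A + 4, so A = 249.
Conserve atomic number: 99 = Z + 2, so Z = 97.
Z = 97 is berkelium, so the species is berkelium-249.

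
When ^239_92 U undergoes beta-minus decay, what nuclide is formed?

Np-239

Beta-minus decay: mass number changes by +0, atomic number by +1.
A: 239 = 239; Z: 92 + 1 = 93.
Z = 93 is neptunium, so the daughter is ^239_93 Np.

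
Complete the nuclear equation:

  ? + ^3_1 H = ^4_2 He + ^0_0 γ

proton

Conserve mass number: A + 3 = 4 + 0, so A = 1.
Conserve atomic number: Z + 1 = 2 + 0, so Z = 1.
A = 1 and Z = 1 is ^1_1 H — a proton.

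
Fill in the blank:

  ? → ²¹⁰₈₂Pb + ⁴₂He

Po-214

Conserve mass number: A = 210 + 4, so A = 214.
Conserve atomic number: Z = 82 + 2, so Z = 84.
Z = 84 is polonium, so the species is ²¹⁴₈₄Po.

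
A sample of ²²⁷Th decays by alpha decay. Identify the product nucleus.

Alpha decay: mass number changes by -4, atomic number by -2.
A: 227 − 4 = 223; Z: 90 − 2 = 88.
Z = 88 is radium, so the daughter is ²²³Ra.

Ra-223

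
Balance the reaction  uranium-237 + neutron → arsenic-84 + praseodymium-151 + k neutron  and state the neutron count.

Conserve mass number: 238 = 84 + 151 + k, so k = 238 − 235 = 3.
Check atomic number: 92 = 33 + 59 + 0 = 92. ✓

3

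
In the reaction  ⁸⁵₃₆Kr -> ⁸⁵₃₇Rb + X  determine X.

Conserve mass number: 85 = 85 + A, so A = 0.
Conserve atomic number: 36 = 37 + Z, so Z = -1.
A = 0 and Z = -1 is ⁰₋₁e — a beta-minus particle.

beta-minus particle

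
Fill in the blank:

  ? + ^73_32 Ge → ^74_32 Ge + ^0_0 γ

Conserve mass number: A + 73 = 74 + 0, so A = 1.
Conserve atomic number: Z + 32 = 32 + 0, so Z = 0.
A = 1 and Z = 0 is ^1_0 n — a neutron.

neutron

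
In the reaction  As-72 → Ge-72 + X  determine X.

positron

Conserve mass number: 72 = 72 + A, so A = 0.
Conserve atomic number: 33 = 32 + Z, so Z = 1.
A = 0 and Z = 1 is e⁺ — a positron.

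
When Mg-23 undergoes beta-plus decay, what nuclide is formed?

Beta-plus decay: mass number changes by +0, atomic number by -1.
A: 23 = 23; Z: 12 − 1 = 11.
Z = 11 is sodium, so the daughter is Na-23.

Na-23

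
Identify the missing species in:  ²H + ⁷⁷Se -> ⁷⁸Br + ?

neutron

Conserve mass number: 2 + 77 = 78 + A, so A = 1.
Conserve atomic number: 1 + 34 = 35 + Z, so Z = 0.
A = 1 and Z = 0 is ¹n — a neutron.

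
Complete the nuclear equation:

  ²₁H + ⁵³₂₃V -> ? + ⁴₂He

Conserve mass number: 2 + 53 = A + 4, so A = 51.
Conserve atomic number: 1 + 23 = Z + 2, so Z = 22.
Z = 22 is titanium, so the species is ⁵¹₂₂Ti.

Ti-51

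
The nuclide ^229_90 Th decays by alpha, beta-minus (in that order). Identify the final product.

Ac-225

Start: (A, Z) = (229, 90).
After α: (225, 88).
After β⁻: (225, 89).
Z = 89 is actinium.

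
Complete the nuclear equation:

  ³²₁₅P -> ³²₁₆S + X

beta-minus particle

Conserve mass number: 32 = 32 + A, so A = 0.
Conserve atomic number: 15 = 16 + Z, so Z = -1.
A = 0 and Z = -1 is ⁰₋₁e — a beta-minus particle.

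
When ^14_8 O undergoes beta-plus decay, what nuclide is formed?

N-14

Beta-plus decay: mass number changes by +0, atomic number by -1.
A: 14 = 14; Z: 8 − 1 = 7.
Z = 7 is nitrogen, so the daughter is ^14_7 N.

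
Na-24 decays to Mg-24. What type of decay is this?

beta-minus decay

ΔA = 24 − 24 = 0; ΔZ = 12 − 11 = +1.
A is unchanged and Z rises by 1 — a neutron has become a proton (β⁻ decay).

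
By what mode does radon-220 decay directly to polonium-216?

alpha decay

ΔA = 216 − 220 = -4; ΔZ = 84 − 86 = -2.
A drops by 4 and Z drops by 2 — the signature of alpha emission.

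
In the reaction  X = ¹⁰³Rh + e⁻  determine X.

Ru-103

Conserve mass number: A = 103 + 0, so A = 103.
Conserve atomic number: Z = 45 − 1, so Z = 44.
Z = 44 is ruthenium, so the species is ¹⁰³Ru.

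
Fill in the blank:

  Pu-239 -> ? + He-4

Conserve mass number: 239 = A + 4, so A = 235.
Conserve atomic number: 94 = Z + 2, so Z = 92.
Z = 92 is uranium, so the species is U-235.

U-235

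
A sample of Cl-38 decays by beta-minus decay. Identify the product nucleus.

Ar-38

Beta-minus decay: mass number changes by +0, atomic number by +1.
A: 38 = 38; Z: 17 + 1 = 18.
Z = 18 is argon, so the daughter is Ar-38.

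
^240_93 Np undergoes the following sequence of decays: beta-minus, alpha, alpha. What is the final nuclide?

Th-232

Start: (A, Z) = (240, 93).
After β⁻: (240, 94).
After α: (236, 92).
After α: (232, 90).
Z = 90 is thorium.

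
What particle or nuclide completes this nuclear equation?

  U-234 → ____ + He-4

Th-230

Conserve mass number: 234 = A + 4, so A = 230.
Conserve atomic number: 92 = Z + 2, so Z = 90.
Z = 90 is thorium, so the species is Th-230.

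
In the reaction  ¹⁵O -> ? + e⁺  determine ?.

Conserve mass number: 15 = A + 0, so A = 15.
Conserve atomic number: 8 = Z + 1, so Z = 7.
Z = 7 is nitrogen, so the species is ¹⁵N.

N-15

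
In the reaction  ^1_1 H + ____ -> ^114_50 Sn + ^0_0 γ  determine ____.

In-113

Conserve mass number: 1 + A = 114 + 0, so A = 113.
Conserve atomic number: 1 + Z = 50 + 0, so Z = 49.
Z = 49 is indium, so the species is ^113_49 In.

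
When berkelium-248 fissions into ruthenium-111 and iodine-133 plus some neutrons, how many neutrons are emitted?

4

Conserve mass number: 248 = 111 + 133 + k, so k = 248 − 244 = 4.
Check atomic number: 97 = 44 + 53 + 0 = 97. ✓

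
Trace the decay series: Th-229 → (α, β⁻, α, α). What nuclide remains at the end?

Start: (A, Z) = (229, 90).
After α: (225, 88).
After β⁻: (225, 89).
After α: (221, 87).
After α: (217, 85).
Z = 85 is astatine.

At-217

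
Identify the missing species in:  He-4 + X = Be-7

He-3

Conserve mass number: 4 + A = 7, so A = 3.
Conserve atomic number: 2 + Z = 4, so Z = 2.
Z = 2 is helium, so the species is He-3.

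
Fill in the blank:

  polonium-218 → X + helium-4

Conserve mass number: 218 = A + 4, so A = 214.
Conserve atomic number: 84 = Z + 2, so Z = 82.
Z = 82 is lead, so the species is lead-214.

Pb-214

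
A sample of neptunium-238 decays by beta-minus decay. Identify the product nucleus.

Pu-238

Beta-minus decay: mass number changes by +0, atomic number by +1.
A: 238 = 238; Z: 93 + 1 = 94.
Z = 94 is plutonium, so the daughter is plutonium-238.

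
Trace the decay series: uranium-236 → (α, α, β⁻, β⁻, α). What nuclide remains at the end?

Ra-224

Start: (A, Z) = (236, 92).
After α: (232, 90).
After α: (228, 88).
After β⁻: (228, 89).
After β⁻: (228, 90).
After α: (224, 88).
Z = 88 is radium.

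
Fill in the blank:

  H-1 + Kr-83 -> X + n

Conserve mass number: 1 + 83 = A + 1, so A = 83.
Conserve atomic number: 1 + 36 = Z + 0, so Z = 37.
Z = 37 is rubidium, so the species is Rb-83.

Rb-83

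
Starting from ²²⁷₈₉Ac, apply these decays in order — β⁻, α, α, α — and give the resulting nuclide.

Po-215

Start: (A, Z) = (227, 89).
After β⁻: (227, 90).
After α: (223, 88).
After α: (219, 86).
After α: (215, 84).
Z = 84 is polonium.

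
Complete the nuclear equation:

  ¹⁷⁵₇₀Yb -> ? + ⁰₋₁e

Conserve mass number: 175 = A + 0, so A = 175.
Conserve atomic number: 70 = Z − 1, so Z = 71.
Z = 71 is lutetium, so the species is ¹⁷⁵₇₁Lu.

Lu-175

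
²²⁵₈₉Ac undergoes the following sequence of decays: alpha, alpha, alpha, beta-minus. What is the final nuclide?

Start: (A, Z) = (225, 89).
After α: (221, 87).
After α: (217, 85).
After α: (213, 83).
After β⁻: (213, 84).
Z = 84 is polonium.

Po-213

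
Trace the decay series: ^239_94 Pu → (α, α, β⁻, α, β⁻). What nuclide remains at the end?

Th-227

Start: (A, Z) = (239, 94).
After α: (235, 92).
After α: (231, 90).
After β⁻: (231, 91).
After α: (227, 89).
After β⁻: (227, 90).
Z = 90 is thorium.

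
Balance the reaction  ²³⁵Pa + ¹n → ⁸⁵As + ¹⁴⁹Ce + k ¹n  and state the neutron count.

2

Conserve mass number: 236 = 85 + 149 + k, so k = 236 − 234 = 2.
Check atomic number: 91 = 33 + 58 + 0 = 91. ✓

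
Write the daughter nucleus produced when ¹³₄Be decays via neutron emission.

Be-12

Neutron emission: mass number changes by -1, atomic number by +0.
A: 13 − 1 = 12; Z: 4 = 4.
Z = 4 is beryllium, so the daughter is ¹²₄Be.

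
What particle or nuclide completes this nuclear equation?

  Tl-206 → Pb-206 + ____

beta-minus particle

Conserve mass number: 206 = 206 + A, so A = 0.
Conserve atomic number: 81 = 82 + Z, so Z = -1.
A = 0 and Z = -1 is e⁻ — a beta-minus particle.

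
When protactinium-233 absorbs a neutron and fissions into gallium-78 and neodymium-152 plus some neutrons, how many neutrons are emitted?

4

Conserve mass number: 234 = 78 + 152 + k, so k = 234 − 230 = 4.
Check atomic number: 91 = 31 + 60 + 0 = 91. ✓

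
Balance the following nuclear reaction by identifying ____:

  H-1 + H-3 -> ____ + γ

He-4

Conserve mass number: 1 + 3 = A + 0, so A = 4.
Conserve atomic number: 1 + 1 = Z + 0, so Z = 2.
A = 4 and Z = 2 is He-4 — an alpha particle.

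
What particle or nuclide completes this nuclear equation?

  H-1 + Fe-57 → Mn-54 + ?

Conserve mass number: 1 + 57 = 54 + A, so A = 4.
Conserve atomic number: 1 + 26 = 25 + Z, so Z = 2.
A = 4 and Z = 2 is He-4 — an alpha particle.

alpha particle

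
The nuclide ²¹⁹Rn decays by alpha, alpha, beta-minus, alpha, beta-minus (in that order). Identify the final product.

Pb-207

Start: (A, Z) = (219, 86).
After α: (215, 84).
After α: (211, 82).
After β⁻: (211, 83).
After α: (207, 81).
After β⁻: (207, 82).
Z = 82 is lead.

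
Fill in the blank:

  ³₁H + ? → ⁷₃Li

Conserve mass number: 3 + A = 7, so A = 4.
Conserve atomic number: 1 + Z = 3, so Z = 2.
A = 4 and Z = 2 is ⁴₂He — an alpha particle.

alpha particle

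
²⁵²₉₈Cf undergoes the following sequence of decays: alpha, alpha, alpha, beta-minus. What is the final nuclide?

Start: (A, Z) = (252, 98).
After α: (248, 96).
After α: (244, 94).
After α: (240, 92).
After β⁻: (240, 93).
Z = 93 is neptunium.

Np-240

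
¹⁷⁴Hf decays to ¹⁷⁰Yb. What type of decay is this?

ΔA = 170 − 174 = -4; ΔZ = 70 − 72 = -2.
A drops by 4 and Z drops by 2 — the signature of alpha emission.

alpha decay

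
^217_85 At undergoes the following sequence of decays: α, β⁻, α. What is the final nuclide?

Start: (A, Z) = (217, 85).
After α: (213, 83).
After β⁻: (213, 84).
After α: (209, 82).
Z = 82 is lead.

Pb-209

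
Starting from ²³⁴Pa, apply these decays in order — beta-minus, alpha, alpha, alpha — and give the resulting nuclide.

Start: (A, Z) = (234, 91).
After β⁻: (234, 92).
After α: (230, 90).
After α: (226, 88).
After α: (222, 86).
Z = 86 is radon.

Rn-222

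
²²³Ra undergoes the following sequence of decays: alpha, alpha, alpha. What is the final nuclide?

Start: (A, Z) = (223, 88).
After α: (219, 86).
After α: (215, 84).
After α: (211, 82).
Z = 82 is lead.

Pb-211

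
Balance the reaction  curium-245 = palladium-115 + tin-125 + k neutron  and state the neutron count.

Conserve mass number: 245 = 115 + 125 + k, so k = 245 − 240 = 5.
Check atomic number: 96 = 46 + 50 + 0 = 96. ✓

5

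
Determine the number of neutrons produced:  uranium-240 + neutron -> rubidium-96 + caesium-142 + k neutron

Conserve mass number: 241 = 96 + 142 + k, so k = 241 − 238 = 3.
Check atomic number: 92 = 37 + 55 + 0 = 92. ✓

3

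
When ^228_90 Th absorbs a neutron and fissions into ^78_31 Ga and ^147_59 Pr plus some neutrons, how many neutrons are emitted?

4

Conserve mass number: 229 = 78 + 147 + k, so k = 229 − 225 = 4.
Check atomic number: 90 = 31 + 59 + 0 = 90. ✓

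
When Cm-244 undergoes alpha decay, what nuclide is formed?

Pu-240

Alpha decay: mass number changes by -4, atomic number by -2.
A: 244 − 4 = 240; Z: 96 − 2 = 94.
Z = 94 is plutonium, so the daughter is Pu-240.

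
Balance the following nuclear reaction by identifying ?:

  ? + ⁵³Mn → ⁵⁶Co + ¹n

Conserve mass number: A + 53 = 56 + 1, so A = 4.
Conserve atomic number: Z + 25 = 27 + 0, so Z = 2.
A = 4 and Z = 2 is ⁴He — an alpha particle.

alpha particle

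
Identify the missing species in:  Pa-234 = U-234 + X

Conserve mass number: 234 = 234 + A, so A = 0.
Conserve atomic number: 91 = 92 + Z, so Z = -1.
A = 0 and Z = -1 is e⁻ — a beta-minus particle.

beta-minus particle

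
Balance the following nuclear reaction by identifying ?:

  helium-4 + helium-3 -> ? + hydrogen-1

Conserve mass number: 4 + 3 = A + 1, so A = 6.
Conserve atomic number: 2 + 2 = Z + 1, so Z = 3.
Z = 3 is lithium, so the species is lithium-6.

Li-6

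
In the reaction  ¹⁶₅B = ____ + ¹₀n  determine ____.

Conserve mass number: 16 = A + 1, so A = 15.
Conserve atomic number: 5 = Z + 0, so Z = 5.
Z = 5 is boron, so the species is ¹⁵₅B.

B-15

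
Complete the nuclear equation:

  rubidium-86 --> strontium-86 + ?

beta-minus particle

Conserve mass number: 86 = 86 + A, so A = 0.
Conserve atomic number: 37 = 38 + Z, so Z = -1.
A = 0 and Z = -1 is e⁻ — a beta-minus particle.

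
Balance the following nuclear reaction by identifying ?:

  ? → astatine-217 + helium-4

Conserve mass number: A = 217 + 4, so A = 221.
Conserve atomic number: Z = 85 + 2, so Z = 87.
Z = 87 is francium, so the species is francium-221.

Fr-221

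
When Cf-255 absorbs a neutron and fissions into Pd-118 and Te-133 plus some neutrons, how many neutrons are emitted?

5

Conserve mass number: 256 = 118 + 133 + k, so k = 256 − 251 = 5.
Check atomic number: 98 = 46 + 52 + 0 = 98. ✓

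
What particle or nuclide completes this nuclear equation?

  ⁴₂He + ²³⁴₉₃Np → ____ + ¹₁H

Pu-237

Conserve mass number: 4 + 234 = A + 1, so A = 237.
Conserve atomic number: 2 + 93 = Z + 1, so Z = 94.
Z = 94 is plutonium, so the species is ²³⁷₉₄Pu.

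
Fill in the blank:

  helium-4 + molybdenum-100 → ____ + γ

Conserve mass number: 4 + 100 = A + 0, so A = 104.
Conserve atomic number: 2 + 42 = Z + 0, so Z = 44.
Z = 44 is ruthenium, so the species is ruthenium-104.

Ru-104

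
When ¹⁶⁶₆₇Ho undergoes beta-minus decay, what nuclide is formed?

Er-166

Beta-minus decay: mass number changes by +0, atomic number by +1.
A: 166 = 166; Z: 67 + 1 = 68.
Z = 68 is erbium, so the daughter is ¹⁶⁶₆₈Er.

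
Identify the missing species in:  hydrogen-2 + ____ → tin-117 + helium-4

Conserve mass number: 2 + A = 117 + 4, so A = 119.
Conserve atomic number: 1 + Z = 50 + 2, so Z = 51.
Z = 51 is antimony, so the species is antimony-119.

Sb-119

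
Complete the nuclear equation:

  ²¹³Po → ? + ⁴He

Pb-209

Conserve mass number: 213 = A + 4, so A = 209.
Conserve atomic number: 84 = Z + 2, so Z = 82.
Z = 82 is lead, so the species is ²⁰⁹Pb.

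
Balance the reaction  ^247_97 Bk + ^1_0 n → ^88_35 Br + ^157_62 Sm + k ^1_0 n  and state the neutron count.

3

Conserve mass number: 248 = 88 + 157 + k, so k = 248 − 245 = 3.
Check atomic number: 97 = 35 + 62 + 0 = 97. ✓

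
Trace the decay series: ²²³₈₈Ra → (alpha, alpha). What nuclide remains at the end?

Po-215

Start: (A, Z) = (223, 88).
After α: (219, 86).
After α: (215, 84).
Z = 84 is polonium.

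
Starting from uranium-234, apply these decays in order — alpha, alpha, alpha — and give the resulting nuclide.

Start: (A, Z) = (234, 92).
After α: (230, 90).
After α: (226, 88).
After α: (222, 86).
Z = 86 is radon.

Rn-222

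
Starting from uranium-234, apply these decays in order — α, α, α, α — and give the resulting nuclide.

Start: (A, Z) = (234, 92).
After α: (230, 90).
After α: (226, 88).
After α: (222, 86).
After α: (218, 84).
Z = 84 is polonium.

Po-218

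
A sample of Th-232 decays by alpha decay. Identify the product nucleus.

Ra-228

Alpha decay: mass number changes by -4, atomic number by -2.
A: 232 − 4 = 228; Z: 90 − 2 = 88.
Z = 88 is radium, so the daughter is Ra-228.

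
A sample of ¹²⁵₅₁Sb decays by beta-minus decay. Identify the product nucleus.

Beta-minus decay: mass number changes by +0, atomic number by +1.
A: 125 = 125; Z: 51 + 1 = 52.
Z = 52 is tellurium, so the daughter is ¹²⁵₅₂Te.

Te-125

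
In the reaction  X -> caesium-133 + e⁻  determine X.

Conserve mass number: A = 133 + 0, so A = 133.
Conserve atomic number: Z = 55 − 1, so Z = 54.
Z = 54 is xenon, so the species is xenon-133.

Xe-133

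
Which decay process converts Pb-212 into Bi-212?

beta-minus decay

ΔA = 212 − 212 = 0; ΔZ = 83 − 82 = +1.
A is unchanged and Z rises by 1 — a neutron has become a proton (β⁻ decay).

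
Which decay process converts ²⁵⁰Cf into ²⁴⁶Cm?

alpha decay

ΔA = 246 − 250 = -4; ΔZ = 96 − 98 = -2.
A drops by 4 and Z drops by 2 — the signature of alpha emission.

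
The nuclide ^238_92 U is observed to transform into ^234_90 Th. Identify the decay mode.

alpha decay

ΔA = 234 − 238 = -4; ΔZ = 90 − 92 = -2.
A drops by 4 and Z drops by 2 — the signature of alpha emission.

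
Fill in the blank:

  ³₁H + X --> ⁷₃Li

Conserve mass number: 3 + A = 7, so A = 4.
Conserve atomic number: 1 + Z = 3, so Z = 2.
A = 4 and Z = 2 is ⁴₂He — an alpha particle.

alpha particle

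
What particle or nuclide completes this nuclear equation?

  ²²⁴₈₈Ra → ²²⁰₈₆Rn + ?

Conserve mass number: 224 = 220 + A, so A = 4.
Conserve atomic number: 88 = 86 + Z, so Z = 2.
A = 4 and Z = 2 is ⁴₂He — an alpha particle.

alpha particle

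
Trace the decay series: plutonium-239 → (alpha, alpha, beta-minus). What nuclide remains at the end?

Start: (A, Z) = (239, 94).
After α: (235, 92).
After α: (231, 90).
After β⁻: (231, 91).
Z = 91 is protactinium.

Pa-231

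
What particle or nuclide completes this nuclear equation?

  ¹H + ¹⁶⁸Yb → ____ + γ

Lu-169

Conserve mass number: 1 + 168 = A + 0, so A = 169.
Conserve atomic number: 1 + 70 = Z + 0, so Z = 71.
Z = 71 is lutetium, so the species is ¹⁶⁹Lu.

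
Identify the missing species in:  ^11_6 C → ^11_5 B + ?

positron

Conserve mass number: 11 = 11 + A, so A = 0.
Conserve atomic number: 6 = 5 + Z, so Z = 1.
A = 0 and Z = 1 is ^0_1 e — a positron.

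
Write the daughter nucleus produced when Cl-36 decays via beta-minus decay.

Beta-minus decay: mass number changes by +0, atomic number by +1.
A: 36 = 36; Z: 17 + 1 = 18.
Z = 18 is argon, so the daughter is Ar-36.

Ar-36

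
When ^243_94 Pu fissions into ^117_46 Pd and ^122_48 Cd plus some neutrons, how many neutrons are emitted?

Conserve mass number: 243 = 117 + 122 + k, so k = 243 − 239 = 4.
Check atomic number: 94 = 46 + 48 + 0 = 94. ✓

4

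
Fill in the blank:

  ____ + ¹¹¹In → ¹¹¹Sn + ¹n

Conserve mass number: A + 111 = 111 + 1, so A = 1.
Conserve atomic number: Z + 49 = 50 + 0, so Z = 1.
A = 1 and Z = 1 is ¹H — a proton.

proton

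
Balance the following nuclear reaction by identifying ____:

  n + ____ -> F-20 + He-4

Na-23

Conserve mass number: 1 + A = 20 + 4, so A = 23.
Conserve atomic number: 0 + Z = 9 + 2, so Z = 11.
Z = 11 is sodium, so the species is Na-23.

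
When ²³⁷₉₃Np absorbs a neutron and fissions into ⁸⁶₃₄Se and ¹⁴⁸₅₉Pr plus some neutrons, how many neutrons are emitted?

Conserve mass number: 238 = 86 + 148 + k, so k = 238 − 234 = 4.
Check atomic number: 93 = 34 + 59 + 0 = 93. ✓

4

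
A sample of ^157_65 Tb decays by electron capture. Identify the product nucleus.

Gd-157

Electron capture: mass number changes by +0, atomic number by -1.
A: 157 = 157; Z: 65 − 1 = 64.
Z = 64 is gadolinium, so the daughter is ^157_64 Gd.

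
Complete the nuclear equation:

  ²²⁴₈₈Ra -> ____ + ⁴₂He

Rn-220

Conserve mass number: 224 = A + 4, so A = 220.
Conserve atomic number: 88 = Z + 2, so Z = 86.
Z = 86 is radon, so the species is ²²⁰₈₆Rn.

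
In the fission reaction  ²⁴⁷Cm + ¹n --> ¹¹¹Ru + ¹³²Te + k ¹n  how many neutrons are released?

5

Conserve mass number: 248 = 111 + 132 + k, so k = 248 − 243 = 5.
Check atomic number: 96 = 44 + 52 + 0 = 96. ✓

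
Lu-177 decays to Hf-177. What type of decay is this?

ΔA = 177 − 177 = 0; ΔZ = 72 − 71 = +1.
A is unchanged and Z rises by 1 — a neutron has become a proton (β⁻ decay).

beta-minus decay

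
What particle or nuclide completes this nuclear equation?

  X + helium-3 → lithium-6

Conserve mass number: A + 3 = 6, so A = 3.
Conserve atomic number: Z + 2 = 3, so Z = 1.
A = 3 and Z = 1 is hydrogen-3 — a triton.

triton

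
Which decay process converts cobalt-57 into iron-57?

beta-plus decay or electron capture

ΔA = 57 − 57 = 0; ΔZ = 26 − 27 = -1.
A is unchanged and Z drops by 1 — a proton has become a neutron (β⁺ emission or electron capture).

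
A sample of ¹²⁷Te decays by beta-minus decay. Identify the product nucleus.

I-127

Beta-minus decay: mass number changes by +0, atomic number by +1.
A: 127 = 127; Z: 52 + 1 = 53.
Z = 53 is iodine, so the daughter is ¹²⁷I.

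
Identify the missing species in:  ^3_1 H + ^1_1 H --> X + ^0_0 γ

Conserve mass number: 3 + 1 = A + 0, so A = 4.
Conserve atomic number: 1 + 1 = Z + 0, so Z = 2.
A = 4 and Z = 2 is ^4_2 He — an alpha particle.

He-4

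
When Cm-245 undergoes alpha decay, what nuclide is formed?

Pu-241

Alpha decay: mass number changes by -4, atomic number by -2.
A: 245 − 4 = 241; Z: 96 − 2 = 94.
Z = 94 is plutonium, so the daughter is Pu-241.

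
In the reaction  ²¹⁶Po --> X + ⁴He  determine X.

Conserve mass number: 216 = A + 4, so A = 212.
Conserve atomic number: 84 = Z + 2, so Z = 82.
Z = 82 is lead, so the species is ²¹²Pb.

Pb-212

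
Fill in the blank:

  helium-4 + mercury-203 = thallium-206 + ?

proton

Conserve mass number: 4 + 203 = 206 + A, so A = 1.
Conserve atomic number: 2 + 80 = 81 + Z, so Z = 1.
A = 1 and Z = 1 is hydrogen-1 — a proton.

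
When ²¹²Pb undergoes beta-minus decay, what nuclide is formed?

Beta-minus decay: mass number changes by +0, atomic number by +1.
A: 212 = 212; Z: 82 + 1 = 83.
Z = 83 is bismuth, so the daughter is ²¹²Bi.

Bi-212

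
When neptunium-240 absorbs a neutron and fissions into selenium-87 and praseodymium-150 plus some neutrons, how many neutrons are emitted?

4

Conserve mass number: 241 = 87 + 150 + k, so k = 241 − 237 = 4.
Check atomic number: 93 = 34 + 59 + 0 = 93. ✓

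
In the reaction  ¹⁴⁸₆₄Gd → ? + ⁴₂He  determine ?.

Conserve mass number: 148 = A + 4, so A = 144.
Conserve atomic number: 64 = Z + 2, so Z = 62.
Z = 62 is samarium, so the species is ¹⁴⁴₆₂Sm.

Sm-144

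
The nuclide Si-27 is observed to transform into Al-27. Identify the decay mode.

ΔA = 27 − 27 = 0; ΔZ = 13 − 14 = -1.
A is unchanged and Z drops by 1 — a proton has become a neutron (β⁺ emission or electron capture).

beta-plus decay or electron capture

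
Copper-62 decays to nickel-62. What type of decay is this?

ΔA = 62 − 62 = 0; ΔZ = 28 − 29 = -1.
A is unchanged and Z drops by 1 — a proton has become a neutron (β⁺ emission or electron capture).

beta-plus decay or electron capture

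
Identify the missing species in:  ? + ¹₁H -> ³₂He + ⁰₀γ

deuteron

Conserve mass number: A + 1 = 3 + 0, so A = 2.
Conserve atomic number: Z + 1 = 2 + 0, so Z = 1.
A = 2 and Z = 1 is ²₁H — a deuteron.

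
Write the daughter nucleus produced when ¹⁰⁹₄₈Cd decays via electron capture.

Ag-109

Electron capture: mass number changes by +0, atomic number by -1.
A: 109 = 109; Z: 48 − 1 = 47.
Z = 47 is silver, so the daughter is ¹⁰⁹₄₇Ag.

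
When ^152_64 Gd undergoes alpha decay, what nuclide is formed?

Sm-148

Alpha decay: mass number changes by -4, atomic number by -2.
A: 152 − 4 = 148; Z: 64 − 2 = 62.
Z = 62 is samarium, so the daughter is ^148_62 Sm.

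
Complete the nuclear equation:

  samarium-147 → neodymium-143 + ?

alpha particle

Conserve mass number: 147 = 143 + A, so A = 4.
Conserve atomic number: 62 = 60 + Z, so Z = 2.
A = 4 and Z = 2 is helium-4 — an alpha particle.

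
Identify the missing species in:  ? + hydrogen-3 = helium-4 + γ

proton

Conserve mass number: A + 3 = 4 + 0, so A = 1.
Conserve atomic number: Z + 1 = 2 + 0, so Z = 1.
A = 1 and Z = 1 is hydrogen-1 — a proton.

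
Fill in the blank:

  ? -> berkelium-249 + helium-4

Conserve mass number: A = 249 + 4, so A = 253.
Conserve atomic number: Z = 97 + 2, so Z = 99.
Z = 99 is einsteinium, so the species is einsteinium-253.

Es-253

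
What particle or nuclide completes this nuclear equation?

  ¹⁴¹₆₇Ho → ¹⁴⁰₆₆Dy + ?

proton

Conserve mass number: 141 = 140 + A, so A = 1.
Conserve atomic number: 67 = 66 + Z, so Z = 1.
A = 1 and Z = 1 is ¹₁H — a proton.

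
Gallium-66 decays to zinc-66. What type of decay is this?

ΔA = 66 − 66 = 0; ΔZ = 30 − 31 = -1.
A is unchanged and Z drops by 1 — a proton has become a neutron (β⁺ emission or electron capture).

beta-plus decay or electron capture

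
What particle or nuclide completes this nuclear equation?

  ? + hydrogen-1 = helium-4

Conserve mass number: A + 1 = 4, so A = 3.
Conserve atomic number: Z + 1 = 2, so Z = 1.
A = 3 and Z = 1 is hydrogen-3 — a triton.

triton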